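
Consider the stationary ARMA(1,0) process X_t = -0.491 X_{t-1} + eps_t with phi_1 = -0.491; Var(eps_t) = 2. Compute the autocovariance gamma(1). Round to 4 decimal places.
\gamma(1) = -1.2939

Multiply the model equation by X_{t-k} and take expectations. With theta_0 = psi_0 = 1 and psi_j the MA(infinity) weights, this gives
  gamma(k) - sum_i phi_i gamma(k-i) = c_k,
  c_k = sigma^2 * sum_{j=k..q} theta_j psi_{j-k}   (c_k = 0 for k > q),
using gamma(-m) = gamma(m).
Pure AR (q = 0): c_0 = sigma^2 = 2, c_k = 0 for k >= 1.
Equations for k = 0 and k = 1 (AR order 1):
  gamma(0) = phi_1 gamma(1) + c_0
  gamma(1) = phi_1 gamma(0) + c_1
Substituting the second into the first: gamma(0) (1 - phi_1^2) = c_0 + phi_1 c_1, so
  gamma(0) = c_0 / (1 - phi_1^2) = 2 / (1 - (-0.491)^2) = 2 / 0.758919 = 2.635327.
  gamma(1) = phi_1 gamma(0) = (-0.491)(2.635327) = -1.293946.
Therefore gamma(1) = -1.2939 (to 4 decimal places).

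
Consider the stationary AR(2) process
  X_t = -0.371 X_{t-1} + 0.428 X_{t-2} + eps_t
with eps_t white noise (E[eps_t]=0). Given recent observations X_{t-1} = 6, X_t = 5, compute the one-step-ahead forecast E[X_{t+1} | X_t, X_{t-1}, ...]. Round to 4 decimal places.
E[X_{t+1} \mid \mathcal F_t] = 0.7130

For an AR(p) model X_t = c + sum_i phi_i X_{t-i} + eps_t, the
one-step-ahead conditional mean is
  E[X_{t+1} | X_t, ...] = c + sum_i phi_i X_{t+1-i}.
Substitute known values:
  E[X_{t+1} | ...] = (-0.371) * (5) + (0.428) * (6)
                   = 0.7130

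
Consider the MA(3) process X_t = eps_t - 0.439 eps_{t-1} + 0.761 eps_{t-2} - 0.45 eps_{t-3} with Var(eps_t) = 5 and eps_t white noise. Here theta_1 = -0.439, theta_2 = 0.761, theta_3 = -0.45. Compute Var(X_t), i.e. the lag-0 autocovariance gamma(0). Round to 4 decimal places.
\gamma(0) = 9.8717

For an MA(q) process X_t = eps_t + sum_i theta_i eps_{t-i} with
Var(eps_t) = sigma^2, the variance is
  gamma(0) = sigma^2 * (1 + sum_i theta_i^2).
  sum_i theta_i^2 = (-0.439)^2 + (0.761)^2 + (-0.45)^2 = 0.192721 + 0.579121 + 0.2025 = 0.974342.
  gamma(0) = 5 * (1 + 0.974342) = 5 * 1.974342 = 9.87171, which rounds to 9.8717.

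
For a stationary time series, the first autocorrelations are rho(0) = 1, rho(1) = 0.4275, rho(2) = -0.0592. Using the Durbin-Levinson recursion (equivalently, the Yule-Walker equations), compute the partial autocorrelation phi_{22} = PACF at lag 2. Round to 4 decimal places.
\phi_{22} = -0.2961

The PACF at lag k is phi_{kk}, the last component of the solution
to the Yule-Walker system G_k phi = r_k where
  (G_k)_{ij} = rho(|i - j|), (r_k)_i = rho(i), i,j = 1..k.
Equivalently, Durbin-Levinson gives phi_{kk} iteratively:
  phi_{11} = rho(1)
  phi_{kk} = [rho(k) - sum_{j=1..k-1} phi_{k-1,j} rho(k-j)]
            / [1 - sum_{j=1..k-1} phi_{k-1,j} rho(j)],
  phi_{k,j} = phi_{k-1,j} - phi_{kk} phi_{k-1,k-j},  j = 1..k-1.
Step k = 1:
  phi_11 = rho(1) = 0.4275.
Step k = 2:
  phi_22 = [rho(2) - phi_11 rho(1)] / [1 - phi_11 rho(1)] = [-0.0592 - (0.4275)(0.4275)] / [1 - (0.4275)(0.4275)]
         = -0.24195625 / 0.81724375 = -0.2961.
Therefore phi_{22} = -0.2961.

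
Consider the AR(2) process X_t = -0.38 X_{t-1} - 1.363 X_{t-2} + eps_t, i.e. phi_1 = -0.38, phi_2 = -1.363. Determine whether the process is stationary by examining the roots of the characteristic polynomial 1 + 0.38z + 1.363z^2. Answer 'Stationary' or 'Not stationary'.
\text{Not stationary}

The AR(p) characteristic polynomial is P(z) = 1 + 0.38z + 1.363z^2.
Stationarity requires all roots to lie outside the unit circle, i.e. |z| > 1 for every root.
Set 1 + (0.38) z + (1.363) z^2 = 0, i.e. a z^2 + b z + c = 0 with a = 1.363, b = 0.38, c = 1.
Discriminant D = b^2 - 4ac = (0.38)^2 - 4*(1.363)*1 = 0.1444 - (5.452) = -5.3076.
D < 0, so the roots are the complex-conjugate pair z = (-b +/- i sqrt(-D)) / (2a) = -0.1394 +/- 0.8451i.
For a conjugate pair |z|^2 = z * conj(z) = (product of roots) = c/a = 1/(1.363) = 0.733676, so |z| = sqrt(0.733676) = 0.8565 for both roots.
Moduli of all roots: 0.8565, 0.8565.
All moduli strictly greater than 1? No.
Verdict: Not stationary.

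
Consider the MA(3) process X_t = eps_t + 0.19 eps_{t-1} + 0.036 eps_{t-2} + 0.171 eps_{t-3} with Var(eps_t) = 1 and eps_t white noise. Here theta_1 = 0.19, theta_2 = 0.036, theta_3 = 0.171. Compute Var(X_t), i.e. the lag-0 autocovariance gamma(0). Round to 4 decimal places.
\gamma(0) = 1.0666

For an MA(q) process X_t = eps_t + sum_i theta_i eps_{t-i} with
Var(eps_t) = sigma^2, the variance is
  gamma(0) = sigma^2 * (1 + sum_i theta_i^2).
  sum_i theta_i^2 = (0.19)^2 + (0.036)^2 + (0.171)^2 = 0.0361 + 0.001296 + 0.029241 = 0.066637.
  gamma(0) = 1 * (1 + 0.066637) = 1 * 1.066637 = 1.066637, which rounds to 1.0666.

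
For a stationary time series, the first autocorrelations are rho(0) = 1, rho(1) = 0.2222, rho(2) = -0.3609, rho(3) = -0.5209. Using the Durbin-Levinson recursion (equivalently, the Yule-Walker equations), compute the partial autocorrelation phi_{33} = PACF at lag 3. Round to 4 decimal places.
\phi_{33} = -0.4010

The PACF at lag k is phi_{kk}, the last component of the solution
to the Yule-Walker system G_k phi = r_k where
  (G_k)_{ij} = rho(|i - j|), (r_k)_i = rho(i), i,j = 1..k.
Equivalently, Durbin-Levinson gives phi_{kk} iteratively:
  phi_{11} = rho(1)
  phi_{kk} = [rho(k) - sum_{j=1..k-1} phi_{k-1,j} rho(k-j)]
            / [1 - sum_{j=1..k-1} phi_{k-1,j} rho(j)],
  phi_{k,j} = phi_{k-1,j} - phi_{kk} phi_{k-1,k-j},  j = 1..k-1.
Step k = 1:
  phi_11 = rho(1) = 0.2222.
Step k = 2:
  phi_22 = [rho(2) - phi_11 rho(1)] / [1 - phi_11 rho(1)] = [-0.3609 - (0.2222)(0.2222)] / [1 - (0.2222)(0.2222)]
         = -0.41027284 / 0.95062716 = -0.431581.
  Update: phi_21 = phi_11 - phi_22 phi_11 = 0.2222 - (-0.431581)(0.2222) = 0.318097.
Step k = 3:
  phi_33 = [rho(3) - phi_21 rho(2) - phi_22 rho(1)] / [1 - phi_21 rho(1) - phi_22 rho(2)]
    numerator   = -0.5209 - (0.318097)(-0.3609) - (-0.431581)(0.2222) = -0.31020132
    denominator = 1 - (0.318097)(0.2222) - (-0.431581)(-0.3609) = 0.7735611
  phi_33 = -0.31020132 / 0.7735611 = -0.401.
Therefore phi_{33} = -0.4010.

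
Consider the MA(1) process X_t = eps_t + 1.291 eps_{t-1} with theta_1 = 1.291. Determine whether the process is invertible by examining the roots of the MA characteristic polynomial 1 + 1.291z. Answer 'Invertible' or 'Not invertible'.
\text{Not invertible}

The MA(q) characteristic polynomial is P(z) = 1 + 1.291z.
Invertibility requires all roots to lie outside the unit circle, i.e. |z| > 1 for every root.
This is linear in z: 1 + (1.291) z = 0  =>  z = -1/(1.291) = -0.774593,  |z| = 0.774593.
Moduli of all roots: 0.7746.
All moduli strictly greater than 1? No.
Verdict: Not invertible.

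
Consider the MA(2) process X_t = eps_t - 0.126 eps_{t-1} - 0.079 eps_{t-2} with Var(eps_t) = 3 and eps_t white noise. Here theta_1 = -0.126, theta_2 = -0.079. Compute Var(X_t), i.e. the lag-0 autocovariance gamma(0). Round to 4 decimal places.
\gamma(0) = 3.0664

For an MA(q) process X_t = eps_t + sum_i theta_i eps_{t-i} with
Var(eps_t) = sigma^2, the variance is
  gamma(0) = sigma^2 * (1 + sum_i theta_i^2).
  sum_i theta_i^2 = (-0.126)^2 + (-0.079)^2 = 0.015876 + 0.006241 = 0.022117.
  gamma(0) = 3 * (1 + 0.022117) = 3 * 1.022117 = 3.066351, which rounds to 3.0664.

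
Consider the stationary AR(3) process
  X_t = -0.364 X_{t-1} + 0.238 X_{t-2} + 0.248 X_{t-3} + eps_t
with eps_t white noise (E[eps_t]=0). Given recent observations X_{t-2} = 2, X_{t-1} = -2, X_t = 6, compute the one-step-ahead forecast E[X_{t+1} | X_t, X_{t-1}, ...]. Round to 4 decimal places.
E[X_{t+1} \mid \mathcal F_t] = -2.1640

For an AR(p) model X_t = c + sum_i phi_i X_{t-i} + eps_t, the
one-step-ahead conditional mean is
  E[X_{t+1} | X_t, ...] = c + sum_i phi_i X_{t+1-i}.
Substitute known values:
  E[X_{t+1} | ...] = (-0.364) * (6) + (0.238) * (-2) + (0.248) * (2)
                   = -2.1640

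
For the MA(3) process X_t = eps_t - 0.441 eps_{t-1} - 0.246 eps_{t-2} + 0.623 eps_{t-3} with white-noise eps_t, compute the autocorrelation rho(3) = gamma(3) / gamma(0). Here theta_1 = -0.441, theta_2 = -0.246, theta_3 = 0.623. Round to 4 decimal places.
\rho(3) = 0.3792

For an MA(q) process with theta_0 = 1, the autocovariance is
  gamma(k) = sigma^2 * sum_{i=0..q-k} theta_i * theta_{i+k},
and rho(k) = gamma(k) / gamma(0). Sigma^2 cancels.
  numerator   = (1)*(0.623) = 0.623.
  denominator = (1)^2 + (-0.441)^2 + (-0.246)^2 + (0.623)^2 = 1.643126.
  rho(3) = 0.623 / 1.643126 = 0.3792.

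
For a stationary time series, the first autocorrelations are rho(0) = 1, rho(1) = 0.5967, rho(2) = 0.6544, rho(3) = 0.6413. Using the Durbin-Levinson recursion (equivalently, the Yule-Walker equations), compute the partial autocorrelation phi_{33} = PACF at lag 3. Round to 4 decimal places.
\phi_{33} = 0.3070

The PACF at lag k is phi_{kk}, the last component of the solution
to the Yule-Walker system G_k phi = r_k where
  (G_k)_{ij} = rho(|i - j|), (r_k)_i = rho(i), i,j = 1..k.
Equivalently, Durbin-Levinson gives phi_{kk} iteratively:
  phi_{11} = rho(1)
  phi_{kk} = [rho(k) - sum_{j=1..k-1} phi_{k-1,j} rho(k-j)]
            / [1 - sum_{j=1..k-1} phi_{k-1,j} rho(j)],
  phi_{k,j} = phi_{k-1,j} - phi_{kk} phi_{k-1,k-j},  j = 1..k-1.
Step k = 1:
  phi_11 = rho(1) = 0.5967.
Step k = 2:
  phi_22 = [rho(2) - phi_11 rho(1)] / [1 - phi_11 rho(1)] = [0.6544 - (0.5967)(0.5967)] / [1 - (0.5967)(0.5967)]
         = 0.29834911 / 0.64394911 = 0.463312.
  Update: phi_21 = phi_11 - phi_22 phi_11 = 0.5967 - (0.463312)(0.5967) = 0.320242.
Step k = 3:
  phi_33 = [rho(3) - phi_21 rho(2) - phi_22 rho(1)] / [1 - phi_21 rho(1) - phi_22 rho(2)]
    numerator   = 0.6413 - (0.320242)(0.6544) - (0.463312)(0.5967) = 0.15527562
    denominator = 1 - (0.320242)(0.5967) - (0.463312)(0.6544) = 0.5057205
  phi_33 = 0.15527562 / 0.5057205 = 0.307.
Therefore phi_{33} = 0.3070.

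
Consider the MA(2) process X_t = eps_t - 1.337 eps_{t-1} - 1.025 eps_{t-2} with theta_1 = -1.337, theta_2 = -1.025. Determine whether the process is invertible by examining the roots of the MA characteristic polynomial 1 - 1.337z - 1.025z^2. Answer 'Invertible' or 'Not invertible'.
\text{Not invertible}

The MA(q) characteristic polynomial is P(z) = 1 - 1.337z - 1.025z^2.
Invertibility requires all roots to lie outside the unit circle, i.e. |z| > 1 for every root.
Set 1 + (-1.337) z + (-1.025) z^2 = 0, i.e. a z^2 + b z + c = 0 with a = -1.025, b = -1.337, c = 1.
Discriminant D = b^2 - 4ac = (-1.337)^2 - 4*(-1.025)*1 = 1.787569 - (-4.1) = 5.887569.
D >= 0, so the roots are real: z = (-b +/- sqrt(D)) / (2a) = (1.337 +/- 2.426431) / (-2.05).
  z_1 = (1.337 + 2.426431) / (-2.05) = -1.8358,   |z_1| = 1.8358.
  z_2 = (1.337 - 2.426431) / (-2.05) = 0.5314,   |z_2| = 0.5314.
Moduli of all roots: 1.8358, 0.5314.
All moduli strictly greater than 1? No.
Verdict: Not invertible.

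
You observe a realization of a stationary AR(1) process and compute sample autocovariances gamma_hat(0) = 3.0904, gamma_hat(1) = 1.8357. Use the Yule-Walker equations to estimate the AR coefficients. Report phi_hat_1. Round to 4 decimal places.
\hat\phi_{1} = 0.5940

The Yule-Walker equations for an AR(p) process read, in matrix form,
  Gamma_p phi = r_p,   with   (Gamma_p)_{ij} = gamma(|i - j|),
                       (r_p)_i = gamma(i),   i,j = 1..p.
Substitute the sample gammas (Toeplitz matrix and right-hand side of size 1):
  Gamma_p = [[3.0904]]
  r_p     = [1.8357]
With p = 1 this is the single equation gamma(0) phi_1 = gamma(1):
  phi_hat_1 = gamma(1) / gamma(0) = 1.8357 / 3.0904 = 0.5940.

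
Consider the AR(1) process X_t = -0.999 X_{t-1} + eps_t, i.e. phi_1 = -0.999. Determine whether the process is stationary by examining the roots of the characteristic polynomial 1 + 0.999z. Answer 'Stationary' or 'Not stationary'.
\text{Stationary}

The AR(p) characteristic polynomial is P(z) = 1 + 0.999z.
Stationarity requires all roots to lie outside the unit circle, i.e. |z| > 1 for every root.
This is linear in z: 1 + (0.999) z = 0  =>  z = -1/(0.999) = -1.001001,  |z| = 1.001001.
Moduli of all roots: 1.0010.
All moduli strictly greater than 1? Yes.
Verdict: Stationary.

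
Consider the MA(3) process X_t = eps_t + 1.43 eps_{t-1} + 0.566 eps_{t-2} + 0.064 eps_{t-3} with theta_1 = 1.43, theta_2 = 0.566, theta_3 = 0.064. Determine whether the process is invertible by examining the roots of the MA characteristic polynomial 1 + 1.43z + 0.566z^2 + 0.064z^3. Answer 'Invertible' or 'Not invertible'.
\text{Invertible}

The MA(q) characteristic polynomial is P(z) = 1 + 1.43z + 0.566z^2 + 0.064z^3.
Invertibility requires all roots to lie outside the unit circle, i.e. |z| > 1 for every root.
Degree 3: look for a simple real root z0 first, then factor out (1 - z/z0) and solve the remaining quadratic.
Testing z0 = -5: P(-5) = 1 + (1.43)(-5) + (0.566)(-5)^2 + (0.064)(-5)^3
  = 1 + (-7.15) + (14.15) + (-8) = 0.  So z_0 = -5 is a root, |z_0| = 5.
Divide out the factor (1 + 0.2 z) = (1 - z/z0) (since 1/z0 = -0.2):
  P(z) = (1 + 0.2 z)(1 + (1.23) z + (0.32) z^2)
  [check: z-coef 1.23 - (-0.2) = 1.43; z^2-coef 0.32 - (-0.2)(1.23) = 0.566; z^3-coef -(-0.2)(0.32) = 0.064.]
Remaining roots from the quadratic factor 1 + (1.23) z + (0.32) z^2:
  Set 1 + (1.23) z + (0.32) z^2 = 0, i.e. a z^2 + b z + c = 0 with a = 0.32, b = 1.23, c = 1.
  Discriminant D = b^2 - 4ac = (1.23)^2 - 4*(0.32)*1 = 1.5129 - (1.28) = 0.2329.
  D >= 0, so the roots are real: z = (-b +/- sqrt(D)) / (2a) = (-1.23 +/- 0.482597) / (0.64).
    z_1 = (-1.23 + 0.482597) / (0.64) = -1.1678,   |z_1| = 1.1678.
    z_2 = (-1.23 - 0.482597) / (0.64) = -2.6759,   |z_2| = 2.6759.
Moduli of all roots: 5.0000, 1.1678, 2.6759.
All moduli strictly greater than 1? Yes.
Verdict: Invertible.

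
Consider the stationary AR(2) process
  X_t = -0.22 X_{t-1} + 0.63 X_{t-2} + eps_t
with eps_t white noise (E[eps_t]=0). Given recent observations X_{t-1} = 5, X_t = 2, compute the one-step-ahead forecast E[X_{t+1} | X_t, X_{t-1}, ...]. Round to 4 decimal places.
E[X_{t+1} \mid \mathcal F_t] = 2.7100

For an AR(p) model X_t = c + sum_i phi_i X_{t-i} + eps_t, the
one-step-ahead conditional mean is
  E[X_{t+1} | X_t, ...] = c + sum_i phi_i X_{t+1-i}.
Substitute known values:
  E[X_{t+1} | ...] = (-0.22) * (2) + (0.63) * (5)
                   = 2.7100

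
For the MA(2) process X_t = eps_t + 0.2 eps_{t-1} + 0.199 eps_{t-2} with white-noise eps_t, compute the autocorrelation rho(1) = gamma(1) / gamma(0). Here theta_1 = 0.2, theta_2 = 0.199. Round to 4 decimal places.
\rho(1) = 0.2221

For an MA(q) process with theta_0 = 1, the autocovariance is
  gamma(k) = sigma^2 * sum_{i=0..q-k} theta_i * theta_{i+k},
and rho(k) = gamma(k) / gamma(0). Sigma^2 cancels.
  numerator   = (1)*(0.2) + (0.2)*(0.199) = 0.2398.
  denominator = (1)^2 + (0.2)^2 + (0.199)^2 = 1.079601.
  rho(1) = 0.2398 / 1.079601 = 0.2221.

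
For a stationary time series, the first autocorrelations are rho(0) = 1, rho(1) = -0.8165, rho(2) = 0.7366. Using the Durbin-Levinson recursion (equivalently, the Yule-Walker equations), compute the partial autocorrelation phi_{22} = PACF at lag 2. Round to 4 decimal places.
\phi_{22} = 0.2098

The PACF at lag k is phi_{kk}, the last component of the solution
to the Yule-Walker system G_k phi = r_k where
  (G_k)_{ij} = rho(|i - j|), (r_k)_i = rho(i), i,j = 1..k.
Equivalently, Durbin-Levinson gives phi_{kk} iteratively:
  phi_{11} = rho(1)
  phi_{kk} = [rho(k) - sum_{j=1..k-1} phi_{k-1,j} rho(k-j)]
            / [1 - sum_{j=1..k-1} phi_{k-1,j} rho(j)],
  phi_{k,j} = phi_{k-1,j} - phi_{kk} phi_{k-1,k-j},  j = 1..k-1.
Step k = 1:
  phi_11 = rho(1) = -0.8165.
Step k = 2:
  phi_22 = [rho(2) - phi_11 rho(1)] / [1 - phi_11 rho(1)] = [0.7366 - (-0.8165)(-0.8165)] / [1 - (-0.8165)(-0.8165)]
         = 0.06992775 / 0.33332775 = 0.2098.
Therefore phi_{22} = 0.2098.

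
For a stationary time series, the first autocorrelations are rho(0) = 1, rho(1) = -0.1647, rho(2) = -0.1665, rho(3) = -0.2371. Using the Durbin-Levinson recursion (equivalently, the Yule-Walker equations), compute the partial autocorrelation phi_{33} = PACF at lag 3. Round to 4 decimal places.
\phi_{33} = -0.3240

The PACF at lag k is phi_{kk}, the last component of the solution
to the Yule-Walker system G_k phi = r_k where
  (G_k)_{ij} = rho(|i - j|), (r_k)_i = rho(i), i,j = 1..k.
Equivalently, Durbin-Levinson gives phi_{kk} iteratively:
  phi_{11} = rho(1)
  phi_{kk} = [rho(k) - sum_{j=1..k-1} phi_{k-1,j} rho(k-j)]
            / [1 - sum_{j=1..k-1} phi_{k-1,j} rho(j)],
  phi_{k,j} = phi_{k-1,j} - phi_{kk} phi_{k-1,k-j},  j = 1..k-1.
Step k = 1:
  phi_11 = rho(1) = -0.1647.
Step k = 2:
  phi_22 = [rho(2) - phi_11 rho(1)] / [1 - phi_11 rho(1)] = [-0.1665 - (-0.1647)(-0.1647)] / [1 - (-0.1647)(-0.1647)]
         = -0.19362609 / 0.97287391 = -0.199025.
  Update: phi_21 = phi_11 - phi_22 phi_11 = -0.1647 - (-0.199025)(-0.1647) = -0.197479.
Step k = 3:
  phi_33 = [rho(3) - phi_21 rho(2) - phi_22 rho(1)] / [1 - phi_21 rho(1) - phi_22 rho(2)]
    numerator   = -0.2371 - (-0.197479)(-0.1665) - (-0.199025)(-0.1647) = -0.30275971
    denominator = 1 - (-0.197479)(-0.1647) - (-0.199025)(-0.1665) = 0.93433751
  phi_33 = -0.30275971 / 0.93433751 = -0.324.
Therefore phi_{33} = -0.3240.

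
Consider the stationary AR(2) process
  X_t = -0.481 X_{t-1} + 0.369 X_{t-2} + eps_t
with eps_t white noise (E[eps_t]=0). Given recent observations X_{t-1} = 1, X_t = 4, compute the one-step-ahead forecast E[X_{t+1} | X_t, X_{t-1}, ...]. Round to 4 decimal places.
E[X_{t+1} \mid \mathcal F_t] = -1.5550

For an AR(p) model X_t = c + sum_i phi_i X_{t-i} + eps_t, the
one-step-ahead conditional mean is
  E[X_{t+1} | X_t, ...] = c + sum_i phi_i X_{t+1-i}.
Substitute known values:
  E[X_{t+1} | ...] = (-0.481) * (4) + (0.369) * (1)
                   = -1.5550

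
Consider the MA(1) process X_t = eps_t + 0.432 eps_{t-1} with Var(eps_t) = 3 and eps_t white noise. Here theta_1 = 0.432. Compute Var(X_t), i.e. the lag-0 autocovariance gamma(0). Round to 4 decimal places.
\gamma(0) = 3.5599

For an MA(q) process X_t = eps_t + sum_i theta_i eps_{t-i} with
Var(eps_t) = sigma^2, the variance is
  gamma(0) = sigma^2 * (1 + sum_i theta_i^2).
  sum_i theta_i^2 = (0.432)^2 = 0.186624.
  gamma(0) = 3 * (1 + 0.186624) = 3 * 1.186624 = 3.559872, which rounds to 3.5599.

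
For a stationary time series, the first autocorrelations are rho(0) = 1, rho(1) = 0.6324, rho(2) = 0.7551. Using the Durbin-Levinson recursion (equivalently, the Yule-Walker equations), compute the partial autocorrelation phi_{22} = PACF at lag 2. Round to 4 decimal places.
\phi_{22} = 0.5919

The PACF at lag k is phi_{kk}, the last component of the solution
to the Yule-Walker system G_k phi = r_k where
  (G_k)_{ij} = rho(|i - j|), (r_k)_i = rho(i), i,j = 1..k.
Equivalently, Durbin-Levinson gives phi_{kk} iteratively:
  phi_{11} = rho(1)
  phi_{kk} = [rho(k) - sum_{j=1..k-1} phi_{k-1,j} rho(k-j)]
            / [1 - sum_{j=1..k-1} phi_{k-1,j} rho(j)],
  phi_{k,j} = phi_{k-1,j} - phi_{kk} phi_{k-1,k-j},  j = 1..k-1.
Step k = 1:
  phi_11 = rho(1) = 0.6324.
Step k = 2:
  phi_22 = [rho(2) - phi_11 rho(1)] / [1 - phi_11 rho(1)] = [0.7551 - (0.6324)(0.6324)] / [1 - (0.6324)(0.6324)]
         = 0.35517024 / 0.60007024 = 0.5919.
Therefore phi_{22} = 0.5919.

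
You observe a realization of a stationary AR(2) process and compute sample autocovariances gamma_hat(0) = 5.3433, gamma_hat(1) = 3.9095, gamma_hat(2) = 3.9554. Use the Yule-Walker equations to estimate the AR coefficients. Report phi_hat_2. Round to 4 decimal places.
\hat\phi_{2} = 0.4410

The Yule-Walker equations for an AR(p) process read, in matrix form,
  Gamma_p phi = r_p,   with   (Gamma_p)_{ij} = gamma(|i - j|),
                       (r_p)_i = gamma(i),   i,j = 1..p.
Substitute the sample gammas (Toeplitz matrix and right-hand side of size 2):
  Gamma_p = [[5.3433, 3.9095], [3.9095, 5.3433]]
  r_p     = [3.9095, 3.9554]
Written out:
  5.3433 phi_1 + 3.9095 phi_2 = 3.9095
  3.9095 phi_1 + 5.3433 phi_2 = 3.9554
Solve by Cramer's rule:
  det = gamma(0)^2 - gamma(1)^2 = (5.3433)^2 - (3.9095)^2 = 28.55085489 - 15.28419025 = 13.26666464
  phi_hat_1 = [gamma(1) gamma(0) - gamma(1) gamma(2)] / det = [(3.9095)(5.3433) - (3.9095)(3.9554)] / 13.26666464 = 5.42599505 / 13.26666464 = 0.409
  phi_hat_2 = [gamma(0) gamma(2) - gamma(1)^2] / det = [(5.3433)(3.9554) - (3.9095)^2] / 13.26666464 = 5.85069857 / 13.26666464 = 0.441
So phi_hat = [0.4090, 0.4410].
Therefore phi_hat_2 = 0.4410.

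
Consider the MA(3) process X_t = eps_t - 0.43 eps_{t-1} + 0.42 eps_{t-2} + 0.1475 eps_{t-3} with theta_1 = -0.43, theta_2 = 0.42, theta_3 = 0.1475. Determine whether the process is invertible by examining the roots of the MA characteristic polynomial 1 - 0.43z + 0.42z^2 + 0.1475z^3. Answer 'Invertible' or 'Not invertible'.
\text{Invertible}

The MA(q) characteristic polynomial is P(z) = 1 - 0.43z + 0.42z^2 + 0.1475z^3.
Invertibility requires all roots to lie outside the unit circle, i.e. |z| > 1 for every root.
Degree 3: look for a simple real root z0 first, then factor out (1 - z/z0) and solve the remaining quadratic.
Testing z0 = -4: P(-4) = 1 + (-0.43)(-4) + (0.42)(-4)^2 + (0.1475)(-4)^3
  = 1 + (1.72) + (6.72) + (-9.44) = 0.  So z_0 = -4 is a root, |z_0| = 4.
Divide out the factor (1 + 0.25 z) = (1 - z/z0) (since 1/z0 = -0.25):
  P(z) = (1 + 0.25 z)(1 + (-0.68) z + (0.59) z^2)
  [check: z-coef -0.68 - (-0.25) = -0.43; z^2-coef 0.59 - (-0.25)(-0.68) = 0.42; z^3-coef -(-0.25)(0.59) = 0.1475.]
Remaining roots from the quadratic factor 1 + (-0.68) z + (0.59) z^2:
  Set 1 + (-0.68) z + (0.59) z^2 = 0, i.e. a z^2 + b z + c = 0 with a = 0.59, b = -0.68, c = 1.
  Discriminant D = b^2 - 4ac = (-0.68)^2 - 4*(0.59)*1 = 0.4624 - (2.36) = -1.8976.
  D < 0, so the roots are the complex-conjugate pair z = (-b +/- i sqrt(-D)) / (2a) = 0.5763 +/- 1.1674i.
  For a conjugate pair |z|^2 = z * conj(z) = (product of roots) = c/a = 1/(0.59) = 1.694915, so |z| = sqrt(1.694915) = 1.3019 for both roots.
Moduli of all roots: 4.0000, 1.3019, 1.3019.
All moduli strictly greater than 1? Yes.
Verdict: Invertible.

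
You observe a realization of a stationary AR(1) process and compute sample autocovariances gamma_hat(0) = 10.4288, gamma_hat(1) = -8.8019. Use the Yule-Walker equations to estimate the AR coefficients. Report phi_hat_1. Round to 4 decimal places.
\hat\phi_{1} = -0.8440

The Yule-Walker equations for an AR(p) process read, in matrix form,
  Gamma_p phi = r_p,   with   (Gamma_p)_{ij} = gamma(|i - j|),
                       (r_p)_i = gamma(i),   i,j = 1..p.
Substitute the sample gammas (Toeplitz matrix and right-hand side of size 1):
  Gamma_p = [[10.4288]]
  r_p     = [-8.8019]
With p = 1 this is the single equation gamma(0) phi_1 = gamma(1):
  phi_hat_1 = gamma(1) / gamma(0) = -8.8019 / 10.4288 = -0.8440.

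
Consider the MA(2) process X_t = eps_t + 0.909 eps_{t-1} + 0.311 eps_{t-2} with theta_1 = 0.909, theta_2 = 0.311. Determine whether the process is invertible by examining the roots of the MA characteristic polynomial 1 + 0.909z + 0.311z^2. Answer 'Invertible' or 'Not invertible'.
\text{Invertible}

The MA(q) characteristic polynomial is P(z) = 1 + 0.909z + 0.311z^2.
Invertibility requires all roots to lie outside the unit circle, i.e. |z| > 1 for every root.
Set 1 + (0.909) z + (0.311) z^2 = 0, i.e. a z^2 + b z + c = 0 with a = 0.311, b = 0.909, c = 1.
Discriminant D = b^2 - 4ac = (0.909)^2 - 4*(0.311)*1 = 0.826281 - (1.244) = -0.417719.
D < 0, so the roots are the complex-conjugate pair z = (-b +/- i sqrt(-D)) / (2a) = -1.4614 +/- 1.0391i.
For a conjugate pair |z|^2 = z * conj(z) = (product of roots) = c/a = 1/(0.311) = 3.215434, so |z| = sqrt(3.215434) = 1.7932 for both roots.
Moduli of all roots: 1.7932, 1.7932.
All moduli strictly greater than 1? Yes.
Verdict: Invertible.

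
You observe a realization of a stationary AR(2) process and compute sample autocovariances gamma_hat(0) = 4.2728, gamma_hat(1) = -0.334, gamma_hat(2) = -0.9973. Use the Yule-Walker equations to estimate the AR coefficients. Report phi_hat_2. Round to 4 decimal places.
\hat\phi_{2} = -0.2410

The Yule-Walker equations for an AR(p) process read, in matrix form,
  Gamma_p phi = r_p,   with   (Gamma_p)_{ij} = gamma(|i - j|),
                       (r_p)_i = gamma(i),   i,j = 1..p.
Substitute the sample gammas (Toeplitz matrix and right-hand side of size 2):
  Gamma_p = [[4.2728, -0.334], [-0.334, 4.2728]]
  r_p     = [-0.334, -0.9973]
Written out:
  4.2728 phi_1 - 0.334 phi_2 = -0.334
  -0.334 phi_1 + 4.2728 phi_2 = -0.9973
Solve by Cramer's rule:
  det = gamma(0)^2 - gamma(1)^2 = (4.2728)^2 - (-0.334)^2 = 18.25681984 - 0.111556 = 18.14526384
  phi_hat_1 = [gamma(1) gamma(0) - gamma(1) gamma(2)] / det = [(-0.334)(4.2728) - (-0.334)(-0.9973)] / 18.14526384 = -1.7602134 / 18.14526384 = -0.097
  phi_hat_2 = [gamma(0) gamma(2) - gamma(1)^2] / det = [(4.2728)(-0.9973) - (-0.334)^2] / 18.14526384 = -4.37281944 / 18.14526384 = -0.241
So phi_hat = [-0.0970, -0.2410].
Therefore phi_hat_2 = -0.2410.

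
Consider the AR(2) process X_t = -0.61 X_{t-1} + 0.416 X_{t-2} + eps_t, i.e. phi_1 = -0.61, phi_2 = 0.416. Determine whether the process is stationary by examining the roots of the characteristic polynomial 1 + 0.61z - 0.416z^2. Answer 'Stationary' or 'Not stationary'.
\text{Not stationary}

The AR(p) characteristic polynomial is P(z) = 1 + 0.61z - 0.416z^2.
Stationarity requires all roots to lie outside the unit circle, i.e. |z| > 1 for every root.
Set 1 + (0.61) z + (-0.416) z^2 = 0, i.e. a z^2 + b z + c = 0 with a = -0.416, b = 0.61, c = 1.
Discriminant D = b^2 - 4ac = (0.61)^2 - 4*(-0.416)*1 = 0.3721 - (-1.664) = 2.0361.
D >= 0, so the roots are real: z = (-b +/- sqrt(D)) / (2a) = (-0.61 +/- 1.42692) / (-0.832).
  z_1 = (-0.61 + 1.42692) / (-0.832) = -0.9819,   |z_1| = 0.9819.
  z_2 = (-0.61 - 1.42692) / (-0.832) = 2.4482,   |z_2| = 2.4482.
Moduli of all roots: 0.9819, 2.4482.
All moduli strictly greater than 1? No.
Verdict: Not stationary.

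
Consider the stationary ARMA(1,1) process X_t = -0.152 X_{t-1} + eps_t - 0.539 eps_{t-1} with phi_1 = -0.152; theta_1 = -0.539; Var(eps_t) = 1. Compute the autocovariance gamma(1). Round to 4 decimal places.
\gamma(1) = -0.7653

Multiply the model equation by X_{t-k} and take expectations. With theta_0 = psi_0 = 1 and psi_j the MA(infinity) weights, this gives
  gamma(k) - sum_i phi_i gamma(k-i) = c_k,
  c_k = sigma^2 * sum_{j=k..q} theta_j psi_{j-k}   (c_k = 0 for k > q),
using gamma(-m) = gamma(m).
psi-weights needed (psi_j = theta_j + sum_i phi_i psi_{j-i}):
  psi_1 = theta_1 + phi_1 = -0.539 + (-0.152) = -0.691
Right-hand sides:
  c_0 = sigma^2 (1 + theta_1 psi_1) = 1 * (1 + (-0.539)(-0.691)) = 1 * 1.372449 = 1.372449
  c_1 = sigma^2 theta_1 = 1 * (-0.539) = -0.539
  c_2 = 0
Equations for k = 0 and k = 1 (AR order 1):
  gamma(0) = phi_1 gamma(1) + c_0
  gamma(1) = phi_1 gamma(0) + c_1
Substituting the second into the first: gamma(0) (1 - phi_1^2) = c_0 + phi_1 c_1, so
  gamma(0) = (c_0 + phi_1 c_1) / (1 - phi_1^2) = (1.372449 + (-0.152)(-0.539)) / (1 - (-0.152)^2) = 1.454377 / 0.976896 = 1.488774.
  gamma(1) = phi_1 gamma(0) + c_1 = (-0.152)(1.488774) + (-0.539) = -0.765294.
Therefore gamma(1) = -0.7653 (to 4 decimal places).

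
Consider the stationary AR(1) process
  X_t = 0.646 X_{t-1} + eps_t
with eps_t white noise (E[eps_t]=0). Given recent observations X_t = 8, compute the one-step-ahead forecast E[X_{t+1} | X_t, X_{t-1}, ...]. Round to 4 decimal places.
E[X_{t+1} \mid \mathcal F_t] = 5.1680

For an AR(p) model X_t = c + sum_i phi_i X_{t-i} + eps_t, the
one-step-ahead conditional mean is
  E[X_{t+1} | X_t, ...] = c + sum_i phi_i X_{t+1-i}.
Substitute known values:
  E[X_{t+1} | ...] = (0.646) * (8)
                   = 5.1680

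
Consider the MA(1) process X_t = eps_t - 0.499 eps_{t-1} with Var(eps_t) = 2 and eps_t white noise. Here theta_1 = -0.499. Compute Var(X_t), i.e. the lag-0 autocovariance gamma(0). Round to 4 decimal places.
\gamma(0) = 2.4980

For an MA(q) process X_t = eps_t + sum_i theta_i eps_{t-i} with
Var(eps_t) = sigma^2, the variance is
  gamma(0) = sigma^2 * (1 + sum_i theta_i^2).
  sum_i theta_i^2 = (-0.499)^2 = 0.249001.
  gamma(0) = 2 * (1 + 0.249001) = 2 * 1.249001 = 2.498002, which rounds to 2.4980.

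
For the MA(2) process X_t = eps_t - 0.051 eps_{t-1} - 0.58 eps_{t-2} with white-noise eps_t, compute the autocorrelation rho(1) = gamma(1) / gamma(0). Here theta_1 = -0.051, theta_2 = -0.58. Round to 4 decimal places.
\rho(1) = -0.0160

For an MA(q) process with theta_0 = 1, the autocovariance is
  gamma(k) = sigma^2 * sum_{i=0..q-k} theta_i * theta_{i+k},
and rho(k) = gamma(k) / gamma(0). Sigma^2 cancels.
  numerator   = (1)*(-0.051) + (-0.051)*(-0.58) = -0.02142.
  denominator = (1)^2 + (-0.051)^2 + (-0.58)^2 = 1.339001.
  rho(1) = -0.02142 / 1.339001 = -0.0160.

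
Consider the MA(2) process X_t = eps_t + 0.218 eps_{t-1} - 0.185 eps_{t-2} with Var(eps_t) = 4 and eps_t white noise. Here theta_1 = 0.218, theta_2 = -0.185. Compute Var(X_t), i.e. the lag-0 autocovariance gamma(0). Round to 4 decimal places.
\gamma(0) = 4.3270

For an MA(q) process X_t = eps_t + sum_i theta_i eps_{t-i} with
Var(eps_t) = sigma^2, the variance is
  gamma(0) = sigma^2 * (1 + sum_i theta_i^2).
  sum_i theta_i^2 = (0.218)^2 + (-0.185)^2 = 0.047524 + 0.034225 = 0.081749.
  gamma(0) = 4 * (1 + 0.081749) = 4 * 1.081749 = 4.326996, which rounds to 4.3270.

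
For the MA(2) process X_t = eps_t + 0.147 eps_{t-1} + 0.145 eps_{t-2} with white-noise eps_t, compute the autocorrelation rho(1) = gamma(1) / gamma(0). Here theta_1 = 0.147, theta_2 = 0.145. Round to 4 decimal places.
\rho(1) = 0.1614

For an MA(q) process with theta_0 = 1, the autocovariance is
  gamma(k) = sigma^2 * sum_{i=0..q-k} theta_i * theta_{i+k},
and rho(k) = gamma(k) / gamma(0). Sigma^2 cancels.
  numerator   = (1)*(0.147) + (0.147)*(0.145) = 0.168315.
  denominator = (1)^2 + (0.147)^2 + (0.145)^2 = 1.042634.
  rho(1) = 0.168315 / 1.042634 = 0.1614.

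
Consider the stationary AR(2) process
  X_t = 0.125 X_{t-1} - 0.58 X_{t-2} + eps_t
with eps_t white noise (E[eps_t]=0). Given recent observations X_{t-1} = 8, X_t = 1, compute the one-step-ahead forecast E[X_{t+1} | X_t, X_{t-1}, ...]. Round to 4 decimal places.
E[X_{t+1} \mid \mathcal F_t] = -4.5150

For an AR(p) model X_t = c + sum_i phi_i X_{t-i} + eps_t, the
one-step-ahead conditional mean is
  E[X_{t+1} | X_t, ...] = c + sum_i phi_i X_{t+1-i}.
Substitute known values:
  E[X_{t+1} | ...] = (0.125) * (1) + (-0.58) * (8)
                   = -4.5150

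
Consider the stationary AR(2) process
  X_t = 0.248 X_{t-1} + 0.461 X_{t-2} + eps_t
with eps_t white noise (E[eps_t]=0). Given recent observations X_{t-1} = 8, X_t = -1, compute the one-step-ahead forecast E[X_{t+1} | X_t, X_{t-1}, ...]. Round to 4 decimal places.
E[X_{t+1} \mid \mathcal F_t] = 3.4400

For an AR(p) model X_t = c + sum_i phi_i X_{t-i} + eps_t, the
one-step-ahead conditional mean is
  E[X_{t+1} | X_t, ...] = c + sum_i phi_i X_{t+1-i}.
Substitute known values:
  E[X_{t+1} | ...] = (0.248) * (-1) + (0.461) * (8)
                   = 3.4400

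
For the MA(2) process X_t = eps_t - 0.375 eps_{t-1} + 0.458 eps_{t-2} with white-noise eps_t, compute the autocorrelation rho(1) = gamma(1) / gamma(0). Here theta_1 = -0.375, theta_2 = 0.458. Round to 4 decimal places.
\rho(1) = -0.4049

For an MA(q) process with theta_0 = 1, the autocovariance is
  gamma(k) = sigma^2 * sum_{i=0..q-k} theta_i * theta_{i+k},
and rho(k) = gamma(k) / gamma(0). Sigma^2 cancels.
  numerator   = (1)*(-0.375) + (-0.375)*(0.458) = -0.54675.
  denominator = (1)^2 + (-0.375)^2 + (0.458)^2 = 1.350389.
  rho(1) = -0.54675 / 1.350389 = -0.4049.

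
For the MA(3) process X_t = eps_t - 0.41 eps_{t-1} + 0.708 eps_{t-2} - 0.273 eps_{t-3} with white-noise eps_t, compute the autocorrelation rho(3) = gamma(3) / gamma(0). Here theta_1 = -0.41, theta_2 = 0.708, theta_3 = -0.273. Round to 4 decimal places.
\rho(3) = -0.1565

For an MA(q) process with theta_0 = 1, the autocovariance is
  gamma(k) = sigma^2 * sum_{i=0..q-k} theta_i * theta_{i+k},
and rho(k) = gamma(k) / gamma(0). Sigma^2 cancels.
  numerator   = (1)*(-0.273) = -0.273.
  denominator = (1)^2 + (-0.41)^2 + (0.708)^2 + (-0.273)^2 = 1.743893.
  rho(3) = -0.273 / 1.743893 = -0.1565.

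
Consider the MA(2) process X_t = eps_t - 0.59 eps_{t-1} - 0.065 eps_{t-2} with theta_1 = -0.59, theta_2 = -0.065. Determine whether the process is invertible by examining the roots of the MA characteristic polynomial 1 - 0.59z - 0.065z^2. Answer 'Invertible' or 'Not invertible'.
\text{Invertible}

The MA(q) characteristic polynomial is P(z) = 1 - 0.59z - 0.065z^2.
Invertibility requires all roots to lie outside the unit circle, i.e. |z| > 1 for every root.
Set 1 + (-0.59) z + (-0.065) z^2 = 0, i.e. a z^2 + b z + c = 0 with a = -0.065, b = -0.59, c = 1.
Discriminant D = b^2 - 4ac = (-0.59)^2 - 4*(-0.065)*1 = 0.3481 - (-0.26) = 0.6081.
D >= 0, so the roots are real: z = (-b +/- sqrt(D)) / (2a) = (0.59 +/- 0.779808) / (-0.13).
  z_1 = (0.59 + 0.779808) / (-0.13) = -10.537,   |z_1| = 10.537.
  z_2 = (0.59 - 0.779808) / (-0.13) = 1.4601,   |z_2| = 1.4601.
Moduli of all roots: 10.5370, 1.4601.
All moduli strictly greater than 1? Yes.
Verdict: Invertible.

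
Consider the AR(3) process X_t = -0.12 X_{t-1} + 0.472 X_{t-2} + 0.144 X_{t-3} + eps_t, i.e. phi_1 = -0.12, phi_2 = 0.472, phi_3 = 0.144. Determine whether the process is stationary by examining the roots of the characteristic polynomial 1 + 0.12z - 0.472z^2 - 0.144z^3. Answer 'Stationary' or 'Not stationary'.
\text{Stationary}

The AR(p) characteristic polynomial is P(z) = 1 + 0.12z - 0.472z^2 - 0.144z^3.
Stationarity requires all roots to lie outside the unit circle, i.e. |z| > 1 for every root.
Degree 3: look for a simple real root z0 first, then factor out (1 - z/z0) and solve the remaining quadratic.
Testing z0 = -2.5: P(-2.5) = 1 + (0.12)(-2.5) + (-0.472)(-2.5)^2 + (-0.144)(-2.5)^3
  = 1 + (-0.3) + (-2.95) + (2.25) = 0.  So z_0 = -2.5 is a root, |z_0| = 2.5.
Divide out the factor (1 + 0.4 z) = (1 - z/z0) (since 1/z0 = -0.4):
  P(z) = (1 + 0.4 z)(1 + (-0.28) z + (-0.36) z^2)
  [check: z-coef -0.28 - (-0.4) = 0.12; z^2-coef -0.36 - (-0.4)(-0.28) = -0.472; z^3-coef -(-0.4)(-0.36) = -0.144.]
Remaining roots from the quadratic factor 1 + (-0.28) z + (-0.36) z^2:
  Set 1 + (-0.28) z + (-0.36) z^2 = 0, i.e. a z^2 + b z + c = 0 with a = -0.36, b = -0.28, c = 1.
  Discriminant D = b^2 - 4ac = (-0.28)^2 - 4*(-0.36)*1 = 0.0784 - (-1.44) = 1.5184.
  D >= 0, so the roots are real: z = (-b +/- sqrt(D)) / (2a) = (0.28 +/- 1.232234) / (-0.72).
    z_1 = (0.28 + 1.232234) / (-0.72) = -2.1003,   |z_1| = 2.1003.
    z_2 = (0.28 - 1.232234) / (-0.72) = 1.3225,   |z_2| = 1.3225.
Moduli of all roots: 2.5000, 2.1003, 1.3225.
All moduli strictly greater than 1? Yes.
Verdict: Stationary.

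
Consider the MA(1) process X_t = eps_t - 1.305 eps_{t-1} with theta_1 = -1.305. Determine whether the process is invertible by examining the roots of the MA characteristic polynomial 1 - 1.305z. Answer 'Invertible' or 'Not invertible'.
\text{Not invertible}

The MA(q) characteristic polynomial is P(z) = 1 - 1.305z.
Invertibility requires all roots to lie outside the unit circle, i.e. |z| > 1 for every root.
This is linear in z: 1 + (-1.305) z = 0  =>  z = -1/(-1.305) = 0.766284,  |z| = 0.766284.
Moduli of all roots: 0.7663.
All moduli strictly greater than 1? No.
Verdict: Not invertible.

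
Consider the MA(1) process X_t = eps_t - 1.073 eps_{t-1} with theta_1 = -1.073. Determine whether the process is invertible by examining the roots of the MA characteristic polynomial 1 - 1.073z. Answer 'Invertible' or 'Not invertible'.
\text{Not invertible}

The MA(q) characteristic polynomial is P(z) = 1 - 1.073z.
Invertibility requires all roots to lie outside the unit circle, i.e. |z| > 1 for every root.
This is linear in z: 1 + (-1.073) z = 0  =>  z = -1/(-1.073) = 0.931966,  |z| = 0.931966.
Moduli of all roots: 0.9320.
All moduli strictly greater than 1? No.
Verdict: Not invertible.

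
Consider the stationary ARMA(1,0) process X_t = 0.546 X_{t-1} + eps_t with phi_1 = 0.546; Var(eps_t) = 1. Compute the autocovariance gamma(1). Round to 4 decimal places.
\gamma(1) = 0.7779

Multiply the model equation by X_{t-k} and take expectations. With theta_0 = psi_0 = 1 and psi_j the MA(infinity) weights, this gives
  gamma(k) - sum_i phi_i gamma(k-i) = c_k,
  c_k = sigma^2 * sum_{j=k..q} theta_j psi_{j-k}   (c_k = 0 for k > q),
using gamma(-m) = gamma(m).
Pure AR (q = 0): c_0 = sigma^2 = 1, c_k = 0 for k >= 1.
Equations for k = 0 and k = 1 (AR order 1):
  gamma(0) = phi_1 gamma(1) + c_0
  gamma(1) = phi_1 gamma(0) + c_1
Substituting the second into the first: gamma(0) (1 - phi_1^2) = c_0 + phi_1 c_1, so
  gamma(0) = c_0 / (1 - phi_1^2) = 1 / (1 - (0.546)^2) = 1 / 0.701884 = 1.424737.
  gamma(1) = phi_1 gamma(0) = (0.546)(1.424737) = 0.777906.
Therefore gamma(1) = 0.7779 (to 4 decimal places).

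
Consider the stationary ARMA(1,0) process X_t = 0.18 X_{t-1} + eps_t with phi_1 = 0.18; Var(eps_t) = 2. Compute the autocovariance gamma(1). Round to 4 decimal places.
\gamma(1) = 0.3721

Multiply the model equation by X_{t-k} and take expectations. With theta_0 = psi_0 = 1 and psi_j the MA(infinity) weights, this gives
  gamma(k) - sum_i phi_i gamma(k-i) = c_k,
  c_k = sigma^2 * sum_{j=k..q} theta_j psi_{j-k}   (c_k = 0 for k > q),
using gamma(-m) = gamma(m).
Pure AR (q = 0): c_0 = sigma^2 = 2, c_k = 0 for k >= 1.
Equations for k = 0 and k = 1 (AR order 1):
  gamma(0) = phi_1 gamma(1) + c_0
  gamma(1) = phi_1 gamma(0) + c_1
Substituting the second into the first: gamma(0) (1 - phi_1^2) = c_0 + phi_1 c_1, so
  gamma(0) = c_0 / (1 - phi_1^2) = 2 / (1 - (0.18)^2) = 2 / 0.9676 = 2.06697.
  gamma(1) = phi_1 gamma(0) = (0.18)(2.06697) = 0.372055.
Therefore gamma(1) = 0.3721 (to 4 decimal places).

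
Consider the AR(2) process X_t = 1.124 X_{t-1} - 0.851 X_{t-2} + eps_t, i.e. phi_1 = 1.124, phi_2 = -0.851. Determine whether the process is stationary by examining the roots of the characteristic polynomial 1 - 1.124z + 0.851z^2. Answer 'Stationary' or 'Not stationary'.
\text{Stationary}

The AR(p) characteristic polynomial is P(z) = 1 - 1.124z + 0.851z^2.
Stationarity requires all roots to lie outside the unit circle, i.e. |z| > 1 for every root.
Set 1 + (-1.124) z + (0.851) z^2 = 0, i.e. a z^2 + b z + c = 0 with a = 0.851, b = -1.124, c = 1.
Discriminant D = b^2 - 4ac = (-1.124)^2 - 4*(0.851)*1 = 1.263376 - (3.404) = -2.140624.
D < 0, so the roots are the complex-conjugate pair z = (-b +/- i sqrt(-D)) / (2a) = 0.6604 +/- 0.8596i.
For a conjugate pair |z|^2 = z * conj(z) = (product of roots) = c/a = 1/(0.851) = 1.175088, so |z| = sqrt(1.175088) = 1.084 for both roots.
Moduli of all roots: 1.0840, 1.0840.
All moduli strictly greater than 1? Yes.
Verdict: Stationary.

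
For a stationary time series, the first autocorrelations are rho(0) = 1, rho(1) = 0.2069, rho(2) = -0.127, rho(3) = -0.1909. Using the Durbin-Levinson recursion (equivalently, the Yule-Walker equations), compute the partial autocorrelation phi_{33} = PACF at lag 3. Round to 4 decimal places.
\phi_{33} = -0.1330

The PACF at lag k is phi_{kk}, the last component of the solution
to the Yule-Walker system G_k phi = r_k where
  (G_k)_{ij} = rho(|i - j|), (r_k)_i = rho(i), i,j = 1..k.
Equivalently, Durbin-Levinson gives phi_{kk} iteratively:
  phi_{11} = rho(1)
  phi_{kk} = [rho(k) - sum_{j=1..k-1} phi_{k-1,j} rho(k-j)]
            / [1 - sum_{j=1..k-1} phi_{k-1,j} rho(j)],
  phi_{k,j} = phi_{k-1,j} - phi_{kk} phi_{k-1,k-j},  j = 1..k-1.
Step k = 1:
  phi_11 = rho(1) = 0.2069.
Step k = 2:
  phi_22 = [rho(2) - phi_11 rho(1)] / [1 - phi_11 rho(1)] = [-0.127 - (0.2069)(0.2069)] / [1 - (0.2069)(0.2069)]
         = -0.16980761 / 0.95719239 = -0.177402.
  Update: phi_21 = phi_11 - phi_22 phi_11 = 0.2069 - (-0.177402)(0.2069) = 0.243604.
Step k = 3:
  phi_33 = [rho(3) - phi_21 rho(2) - phi_22 rho(1)] / [1 - phi_21 rho(1) - phi_22 rho(2)]
    numerator   = -0.1909 - (0.243604)(-0.127) - (-0.177402)(0.2069) = -0.12325782
    denominator = 1 - (0.243604)(0.2069) - (-0.177402)(-0.127) = 0.92706822
  phi_33 = -0.12325782 / 0.92706822 = -0.133.
Therefore phi_{33} = -0.1330.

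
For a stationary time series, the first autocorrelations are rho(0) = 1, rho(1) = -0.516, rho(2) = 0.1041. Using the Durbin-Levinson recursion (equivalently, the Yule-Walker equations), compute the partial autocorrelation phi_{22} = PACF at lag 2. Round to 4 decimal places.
\phi_{22} = -0.2210

The PACF at lag k is phi_{kk}, the last component of the solution
to the Yule-Walker system G_k phi = r_k where
  (G_k)_{ij} = rho(|i - j|), (r_k)_i = rho(i), i,j = 1..k.
Equivalently, Durbin-Levinson gives phi_{kk} iteratively:
  phi_{11} = rho(1)
  phi_{kk} = [rho(k) - sum_{j=1..k-1} phi_{k-1,j} rho(k-j)]
            / [1 - sum_{j=1..k-1} phi_{k-1,j} rho(j)],
  phi_{k,j} = phi_{k-1,j} - phi_{kk} phi_{k-1,k-j},  j = 1..k-1.
Step k = 1:
  phi_11 = rho(1) = -0.516.
Step k = 2:
  phi_22 = [rho(2) - phi_11 rho(1)] / [1 - phi_11 rho(1)] = [0.1041 - (-0.516)(-0.516)] / [1 - (-0.516)(-0.516)]
         = -0.162156 / 0.733744 = -0.221.
Therefore phi_{22} = -0.2210.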